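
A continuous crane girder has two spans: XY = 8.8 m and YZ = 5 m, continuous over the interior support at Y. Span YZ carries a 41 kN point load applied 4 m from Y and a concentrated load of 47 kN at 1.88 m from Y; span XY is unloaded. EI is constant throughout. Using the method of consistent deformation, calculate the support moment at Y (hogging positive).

M_Y = 23.35 kN·m

Insert a hinge at Y; M_Y is the redundant, and each span becomes simply supported.
Discontinuity in slope at Y on the released structure — sum the simple-span end rotations:
  span YZ: point load 41 at a = 4: Pab(L + b)/(6LEI) = 32.8/EI
  span YZ: point load 47 at a = 1.88: Pab(L + b)/(6LEI) = 74.62/EI
  relative rotation θ_0 = (0 + 107.4)/EI = 107.4/EI
A unit hogging moment at Y produces rotation L₁/(3EI) + L₂/(3EI) = 4.6/EI.
Compatibility: M_Y·(L₁+L₂)/(3EI) = θ_0, giving M_Y = 23.35 kN·m (hogging).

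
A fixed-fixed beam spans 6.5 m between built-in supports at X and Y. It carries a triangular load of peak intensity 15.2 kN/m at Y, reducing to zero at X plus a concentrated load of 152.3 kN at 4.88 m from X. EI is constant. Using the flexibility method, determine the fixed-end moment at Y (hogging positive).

M_Y = 171.2 kN·m

Take the two fixed-end moments M_X, M_Y as redundants; the released structure is the simple span XY.
End rotations of the released simple span under the applied load (×1/EI):
  at X: triangular load, peak 15.2: 7w₀L³/(360EI) = 81.17/EI
  at Y: triangular load, peak 15.2: w₀L³/(45EI) = 92.76/EI
  at X: point load 152.3 at a = 4.88: Pab(L + b)/(6LEI) = 250.7/EI
  at Y: point load 152.3 at a = 4.88: Pab(L + a)/(6LEI) = 351.3/EI
  θ_X0 = 331.9/EI,  θ_Y0 = 444.1/EI
Flexibility coefficients: a unit moment at one end gives L/(3EI) there and L/(6EI) at the far end, so f₁₁ = f₂₂ = 2.167/EI and f₁₂ = f₂₁ = 1.083/EI.
Compatibility — zero rotation at each built-in end:
  2.167 M_X + 1.083 M_Y = 331.9
  1.083 M_X + 2.167 M_Y = 444.1
Solving the pair gives M_X = 67.57 kN·m and M_Y = 171.2 kN·m (hogging).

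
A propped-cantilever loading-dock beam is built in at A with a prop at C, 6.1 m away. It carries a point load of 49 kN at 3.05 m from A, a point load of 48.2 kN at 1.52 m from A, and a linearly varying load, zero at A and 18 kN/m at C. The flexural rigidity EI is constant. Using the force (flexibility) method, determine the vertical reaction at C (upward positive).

Choose R_C as the redundant. The primary structure is the cantilever fixed at A.
Primary-structure tip deflection at C by superposition:
  point load 49 at a = 3.05: Pa²(3L − a)/(6EI) = 1159/EI
  point load 48.2 at a = 1.52: Pa²(3L − a)/(6EI) = 311.4/EI
  triangular load, peak 18 at the free end: 11w₀L⁴/(120EI) = 2285/EI
  δ_0 = 3755/EI
Tip deflection under a unit load at C: L³/(3EI) = 75.66/EI.
The prop prevents deflection at C: R_C = δ_0/δ_{CC} = 3755/75.66 = 49.62 kN.

R_C = 49.62 kN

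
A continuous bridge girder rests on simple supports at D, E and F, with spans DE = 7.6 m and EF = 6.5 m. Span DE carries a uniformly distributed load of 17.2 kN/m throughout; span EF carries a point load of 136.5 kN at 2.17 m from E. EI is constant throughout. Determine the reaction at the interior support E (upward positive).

R_E = 197 kN

Release continuity at E by inserting a hinge; the redundant is the internal moment M_E. The primary structure is two simply-supported spans DE and EF.
Discontinuity in slope at E on the released structure — sum the simple-span end rotations:
  span DE: UDL 17.2: wL³/(24EI) = 314.6/EI
  span EF: point load 136.5 at a = 2.17: Pab(L + b)/(6LEI) = 356.2/EI
  relative rotation θ_0 = (314.6 + 356.2)/EI = 670.8/EI
A unit hogging moment at E produces rotation L₁/(3EI) + L₂/(3EI) = 4.7/EI.
Compatibility: M_E·(L₁+L₂)/(3EI) = θ_0, giving M_E = 142.7 kN·m (hogging).
Span DE, ΣM about D with M_E applied at E: R_E^{DE}·7.6 = 496.7 + 142.7, so R_E^{DE} = 84.14 kN and R_D = 130.7 − 84.14 = 46.58 kN.
Span EF, ΣM about F: R_E^{EF}·6.5 = 591 + 142.7, so R_E^{EF} = 112.9 kN and R_F = 136.5 − 112.9 = 23.61 kN.
R_E = 84.14 + 112.9 = 197 kN.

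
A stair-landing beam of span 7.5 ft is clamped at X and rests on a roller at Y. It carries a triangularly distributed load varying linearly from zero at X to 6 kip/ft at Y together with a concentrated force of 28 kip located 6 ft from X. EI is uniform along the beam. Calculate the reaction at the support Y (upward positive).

R_Y = 32.09 kip

Release the roller at Y. Primary structure: cantilever fixed at X.
Free-end deflection of the primary structure under the applied loading (downward +):
  triangular load, peak 6 at the free end: 11w₀L⁴/(120EI) = 1740/EI
  point load 28 at a = 6: Pa²(3L − a)/(6EI) = 2772/EI
  δ_0 = 4512/EI
Tip deflection under a unit load at Y: L³/(3EI) = 140.6/EI.
The prop prevents deflection at Y: R_Y = δ_0/δ_{YY} = 4512/140.6 = 32.09 kip.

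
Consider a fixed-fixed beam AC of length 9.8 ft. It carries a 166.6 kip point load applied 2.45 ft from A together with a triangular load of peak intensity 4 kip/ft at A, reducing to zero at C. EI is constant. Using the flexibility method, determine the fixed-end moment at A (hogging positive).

Release both end moments; the primary structure is a simply-supported span AC with redundants M_A and M_C.
Simple-span end rotations at A and C under the given loads:
  at A: point load 166.6 at a = 2.45: Pab(L + b)/(6LEI) = 875/EI
  at C: point load 166.6 at a = 2.45: Pab(L + a)/(6LEI) = 625/EI
  at A: triangular load, peak 4: w₀L³/(45EI) = 83.66/EI
  at C: triangular load, peak 4: 7w₀L³/(360EI) = 73.2/EI
  θ_A0 = 958.7/EI,  θ_C0 = 698.2/EI
Flexibility coefficients: a unit moment at one end gives L/(3EI) there and L/(6EI) at the far end, so f₁₁ = f₂₂ = 3.267/EI and f₁₂ = f₂₁ = 1.633/EI.
Compatibility — zero rotation at each built-in end:
  3.267 M_A + 1.633 M_C = 958.7
  1.633 M_A + 3.267 M_C = 698.2
Solving the pair gives M_A = 248.8 kip·ft and M_C = 89.34 kip·ft (hogging).

M_A = 248.8 kip·ft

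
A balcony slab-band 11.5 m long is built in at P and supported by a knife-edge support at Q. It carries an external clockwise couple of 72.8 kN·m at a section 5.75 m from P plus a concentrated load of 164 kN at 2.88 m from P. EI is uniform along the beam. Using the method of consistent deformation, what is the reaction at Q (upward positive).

R_Q = 21.26 kN

Release the roller at Q. Primary structure: cantilever fixed at P.
Free-end deflection of the primary structure under the applied loading (downward +):
  clockwise couple 72.8 at a = 5.75: M₀a(2L − a)/(2EI) = 3610/EI
  point load 164 at a = 2.88: Pa²(3L − a)/(6EI) = 7169/EI
  δ_0 = 10779/EI
Flexibility coefficient — unit upward force at Q: δ_{QQ} = L³/(3EI) = 507/EI.
The prop prevents deflection at Q: R_Q = δ_0/δ_{QQ} = 10779/507 = 21.26 kN.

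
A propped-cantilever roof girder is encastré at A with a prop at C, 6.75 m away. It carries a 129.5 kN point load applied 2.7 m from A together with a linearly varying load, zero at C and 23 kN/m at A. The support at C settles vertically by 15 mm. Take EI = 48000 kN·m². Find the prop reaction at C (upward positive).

Choose R_C as the redundant. The primary structure is the cantilever fixed at A.
Primary-structure tip deflection at C by superposition:
  point load 129.5 at a = 2.7: Pa²(3L − a)/(6EI) = 2761/EI
  triangular load, peak 23 at the fixed end: w₀L⁴/(30EI) = 1592/EI
  δ_0 = 4353/EI
Flexibility coefficient — unit upward force at C: δ_{CC} = L³/(3EI) = 102.5/EI.
With EI = 48000 kN·m²: δ_0 = 0.090686 m and δ_{CC} = 0.002136 m/kN.
Compatibility — the beam at C must follow the support down by 0.015 m: δ_0 − R_C·δ_{CC} = 0.015, so R_C = (0.090686 − 0.015)/0.002136 = 35.44 kN.

R_C = 35.44 kN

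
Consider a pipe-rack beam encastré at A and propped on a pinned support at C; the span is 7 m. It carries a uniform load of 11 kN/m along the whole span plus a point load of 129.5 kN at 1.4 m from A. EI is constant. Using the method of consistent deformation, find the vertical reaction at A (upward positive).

R_A = 170.4 kN

Release the roller at C. Primary structure: cantilever fixed at A.
Downward deflection at the released point C due to the loads:
  UDL 11: wL⁴/(8EI) = 3301/EI
  point load 129.5 at a = 1.4: Pa²(3L − a)/(6EI) = 829.1/EI
  δ_0 = 4131/EI
Tip deflection under a unit load at C: L³/(3EI) = 114.3/EI.
The prop prevents deflection at C: R_C = δ_0/δ_{CC} = 4131/114.3 = 36.13 kN.
Vertical equilibrium: R_A = ΣP − R_C = 206.5 − 36.13 = 170.4 kN.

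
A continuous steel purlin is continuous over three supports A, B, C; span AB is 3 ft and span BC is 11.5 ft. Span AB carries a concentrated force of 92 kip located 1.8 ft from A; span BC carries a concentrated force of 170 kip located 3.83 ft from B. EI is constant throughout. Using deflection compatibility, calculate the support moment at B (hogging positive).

Release continuity at B by inserting a hinge; the redundant is the internal moment M_B. The primary structure is two simply-supported spans AB and BC.
Rotations at B on the released spans (each span's end-slope, ×1/EI):
  span AB: point load 92 at a = 1.8: Pab(L + a)/(6LEI) = 52.99/EI
  span BC: point load 170 at a = 3.83: Pab(L + b)/(6LEI) = 1387/EI
  relative rotation θ_0 = (52.99 + 1387)/EI = 1440/EI
A unit hogging moment at B produces rotation L₁/(3EI) + L₂/(3EI) = 4.833/EI.
Slope continuity at B: θ_0 = M_B·4.833/EI, so M_B = 1440/4.833 = 298 kip·ft (hogging).

M_B = 298 kip·ft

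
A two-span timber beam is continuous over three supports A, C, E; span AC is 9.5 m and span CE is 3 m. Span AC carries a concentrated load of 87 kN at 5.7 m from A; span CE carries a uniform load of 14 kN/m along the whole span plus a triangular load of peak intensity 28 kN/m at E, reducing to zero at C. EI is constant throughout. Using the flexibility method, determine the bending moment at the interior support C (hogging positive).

M_C = 127.9 kN·m

Insert a hinge at C; M_C is the redundant, and each span becomes simply supported.
End slopes at the hinge C, treating each span as simply supported:
  span AC: point load 87 at a = 5.7: Pab(L + a)/(6LEI) = 502.5/EI
  span CE: UDL 14: wL³/(24EI) = 15.75/EI
  span CE: triangular load, peak 28: 7w₀L³/(360EI) = 14.7/EI
  relative rotation θ_0 = (502.5 + 30.45)/EI = 533/EI
A unit hogging moment at C produces rotation L₁/(3EI) + L₂/(3EI) = 4.167/EI.
Compatibility: M_C·(L₁+L₂)/(3EI) = θ_0, giving M_C = 127.9 kN·m (hogging).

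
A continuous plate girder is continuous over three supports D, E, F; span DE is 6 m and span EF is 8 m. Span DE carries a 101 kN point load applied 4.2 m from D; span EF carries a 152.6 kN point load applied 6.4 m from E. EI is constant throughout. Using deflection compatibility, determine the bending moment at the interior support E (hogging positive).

Release continuity at E by inserting a hinge; the redundant is the internal moment M_E. The primary structure is two simply-supported spans DE and EF.
Rotations at E on the released spans (each span's end-slope, ×1/EI):
  span DE: point load 101 at a = 4.2: Pab(L + a)/(6LEI) = 216.3/EI
  span EF: point load 152.6 at a = 6.4: Pab(L + b)/(6LEI) = 312.5/EI
  relative rotation θ_0 = (216.3 + 312.5)/EI = 528.9/EI
A unit hogging moment at E produces rotation L₁/(3EI) + L₂/(3EI) = 4.667/EI.
Compatibility: M_E·(L₁+L₂)/(3EI) = θ_0, giving M_E = 113.3 kN·m (hogging).

M_E = 113.3 kN·m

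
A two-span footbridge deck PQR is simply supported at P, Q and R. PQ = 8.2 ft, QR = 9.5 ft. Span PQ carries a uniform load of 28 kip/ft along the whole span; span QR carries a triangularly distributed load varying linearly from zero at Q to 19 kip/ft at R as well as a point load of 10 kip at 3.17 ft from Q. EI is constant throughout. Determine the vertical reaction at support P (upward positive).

Take M_Q as the redundant. Released structure: two simple spans PQ and QR with a hinge at Q.
Discontinuity in slope at Q on the released structure — sum the simple-span end rotations:
  span PQ: UDL 28: wL³/(24EI) = 643.3/EI
  span QR: triangular load, peak 19: 7w₀L³/(360EI) = 316.8/EI
  span QR: point load 10 at a = 3.17: Pab(L + b)/(6LEI) = 55.73/EI
  relative rotation θ_0 = (643.3 + 372.5)/EI = 1016/EI
A unit hogging moment at Q produces rotation L₁/(3EI) + L₂/(3EI) = 5.9/EI.
Compatibility: M_Q·(L₁+L₂)/(3EI) = θ_0, giving M_Q = 172.2 kip·ft (hogging).
Span PQ, ΣM about P with M_Q applied at Q: R_Q^{PQ}·8.2 = 941.4 + 172.2, so R_Q^{PQ} = 135.8 kip and R_P = 229.6 − 135.8 = 93.8 kip.

R_P = 93.8 kip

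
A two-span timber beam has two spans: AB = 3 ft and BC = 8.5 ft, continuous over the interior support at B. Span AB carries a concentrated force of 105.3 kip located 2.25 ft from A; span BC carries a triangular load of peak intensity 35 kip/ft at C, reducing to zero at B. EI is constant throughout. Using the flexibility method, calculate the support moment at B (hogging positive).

Insert a hinge at B; M_B is the redundant, and each span becomes simply supported.
End slopes at the hinge B, treating each span as simply supported:
  span AB: point load 105.3 at a = 2.25: Pab(L + a)/(6LEI) = 51.83/EI
  span BC: triangular load, peak 35: 7w₀L³/(360EI) = 417.9/EI
  relative rotation θ_0 = (51.83 + 417.9)/EI = 469.8/EI
A unit hogging moment at B produces rotation L₁/(3EI) + L₂/(3EI) = 3.833/EI.
Slope continuity at B: θ_0 = M_B·3.833/EI, so M_B = 469.8/3.833 = 122.5 kip·ft (hogging).

M_B = 122.5 kip·ft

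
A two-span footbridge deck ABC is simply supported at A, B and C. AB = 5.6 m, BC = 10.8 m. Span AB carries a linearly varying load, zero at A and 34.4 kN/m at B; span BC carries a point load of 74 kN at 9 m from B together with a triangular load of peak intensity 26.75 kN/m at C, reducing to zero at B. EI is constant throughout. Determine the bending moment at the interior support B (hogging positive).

Take M_B as the redundant. Released structure: two simple spans AB and BC with a hinge at B.
End slopes at the hinge B, treating each span as simply supported:
  span AB: triangular load, peak 34.4: w₀L³/(45EI) = 134.2/EI
  span BC: point load 74 at a = 9: Pab(L + b)/(6LEI) = 233.1/EI
  span BC: triangular load, peak 26.75: 7w₀L³/(360EI) = 655.2/EI
  relative rotation θ_0 = (134.2 + 888.3)/EI = 1023/EI
A unit hogging moment at B produces rotation L₁/(3EI) + L₂/(3EI) = 5.467/EI.
Slope continuity at B: θ_0 = M_B·5.467/EI, so M_B = 1023/5.467 = 187.1 kN·m (hogging).

M_B = 187.1 kN·m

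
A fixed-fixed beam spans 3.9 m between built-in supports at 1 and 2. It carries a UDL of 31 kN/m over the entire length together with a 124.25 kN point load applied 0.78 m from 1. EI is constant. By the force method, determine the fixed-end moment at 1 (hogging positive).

M_1 = 101.3 kN·m

Take the two fixed-end moments M_1, M_2 as redundants; the released structure is the simple span 12.
Simple-span end rotations at 1 and 2 under the given loads:
  at 1: UDL 31: wL³/(24EI) = 76.62/EI
  at 2: UDL 31: wL³/(24EI) = 76.62/EI
  at 1: point load 124.25 at a = 0.78: Pab(L + b)/(6LEI) = 90.71/EI
  at 2: point load 124.25 at a = 0.78: Pab(L + a)/(6LEI) = 60.47/EI
  θ_10 = 167.3/EI,  θ_20 = 137.1/EI
Flexibility coefficients: a unit moment at one end gives L/(3EI) there and L/(6EI) at the far end, so f₁₁ = f₂₂ = 1.3/EI and f₁₂ = f₂₁ = 0.65/EI.
Compatibility — zero rotation at each built-in end:
  1.3 M_1 + 0.65 M_2 = 167.3
  0.65 M_1 + 1.3 M_2 = 137.1
Solving the pair gives M_1 = 101.3 kN·m and M_2 = 54.8 kN·m (hogging).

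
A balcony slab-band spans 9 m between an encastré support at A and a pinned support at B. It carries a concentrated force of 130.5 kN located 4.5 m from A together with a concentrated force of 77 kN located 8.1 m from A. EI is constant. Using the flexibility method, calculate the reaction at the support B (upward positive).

R_B = 106.3 kN

Choose R_B as the redundant. The primary structure is the cantilever fixed at A.
Free-end deflection of the primary structure under the applied loading (downward +):
  point load 130.5 at a = 4.5: Pa²(3L − a)/(6EI) = 9910/EI
  point load 77 at a = 8.1: Pa²(3L − a)/(6EI) = 15914/EI
  δ_0 = 25824/EI
Tip deflection under a unit load at B: L³/(3EI) = 243/EI.
Compatibility at B: δ_0 − R_B·δ_{BB} = 0, so R_B = 25824/243 = 106.3 kN.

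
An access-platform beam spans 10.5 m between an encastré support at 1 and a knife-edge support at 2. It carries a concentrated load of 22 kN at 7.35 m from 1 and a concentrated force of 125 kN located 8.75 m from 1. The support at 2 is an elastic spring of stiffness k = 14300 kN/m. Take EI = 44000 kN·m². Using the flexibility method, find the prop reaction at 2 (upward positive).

R_2 = 105.6 kN

Remove the prop at 2; the released (primary) structure is a cantilever built in at 1.
Primary-structure tip deflection at 2 by superposition:
  point load 22 at a = 7.35: Pa²(3L − a)/(6EI) = 4784/EI
  point load 125 at a = 8.75: Pa²(3L − a)/(6EI) = 36287/EI
  δ_0 = 41071/EI
Tip deflection under a unit load at 2: L³/(3EI) = 385.9/EI.
With EI = 44000 kN·m²: δ_0 = 0.93343 m and δ_{22} = 0.00877 m/kN.
Compatibility — the spring shortens by R_2/k under the reaction it provides: δ_0 − R_2·δ_{22} = R_2/k. With 1/k = 0.00007 m/kN, R_2 = δ_0 / (δ_{22} + 1/k) = 0.93343 / (0.00877 + 0.00007) = 105.6 kN.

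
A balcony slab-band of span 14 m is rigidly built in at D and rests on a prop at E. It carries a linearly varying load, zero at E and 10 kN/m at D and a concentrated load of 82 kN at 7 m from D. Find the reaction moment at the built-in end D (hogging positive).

Take the reaction at E as the redundant and release it; the primary structure is a cantilever fixed at D.
Free-end deflection of the primary structure under the applied loading (downward +):
  triangular load, peak 10 at the fixed end: w₀L⁴/(30EI) = 12805/EI
  point load 82 at a = 7: Pa²(3L − a)/(6EI) = 23438/EI
  δ_0 = 36244/EI
Tip deflection under a unit load at E: L³/(3EI) = 914.7/EI.
Compatibility at E: δ_0 − R_E·δ_{EE} = 0, so R_E = 36244/914.7 = 39.62 kN.
Moment equilibrium about D: M_D = Σ(load moments about D) − R_E·L = 900.7 − 39.62×14 = 345.9 kN·m.

M_D = 345.9 kN·m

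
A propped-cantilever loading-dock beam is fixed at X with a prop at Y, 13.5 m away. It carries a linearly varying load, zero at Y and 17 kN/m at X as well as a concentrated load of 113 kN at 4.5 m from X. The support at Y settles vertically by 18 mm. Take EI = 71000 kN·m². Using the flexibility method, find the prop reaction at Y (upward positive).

Remove the prop at Y; the released (primary) structure is a cantilever built in at X.
Downward deflection at the released point Y due to the loads:
  triangular load, peak 17 at the fixed end: w₀L⁴/(30EI) = 18822/EI
  point load 113 at a = 4.5: Pa²(3L − a)/(6EI) = 13730/EI
  δ_0 = 32551/EI
Tip deflection under a unit load at Y: L³/(3EI) = 820.1/EI.
With EI = 71000 kN·m²: δ_0 = 0.45847 m and δ_{YY} = 0.011551 m/kN.
Compatibility — the beam at Y must follow the support down by 0.018 m: δ_0 − R_Y·δ_{YY} = 0.018, so R_Y = (0.45847 − 0.018)/0.011551 = 38.13 kN.

R_Y = 38.13 kN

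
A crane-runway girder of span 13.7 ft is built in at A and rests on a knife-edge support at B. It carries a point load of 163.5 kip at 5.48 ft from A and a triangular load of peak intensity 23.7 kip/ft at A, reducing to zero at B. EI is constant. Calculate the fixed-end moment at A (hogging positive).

M_A = 726.6 kip·ft

Take the reaction at B as the redundant and release it; the primary structure is a cantilever fixed at A.
Deflection at B on the released cantilever, summing each load's contribution:
  point load 163.5 at a = 5.48: Pa²(3L − a)/(6EI) = 29149/EI
  triangular load, peak 23.7 at the fixed end: w₀L⁴/(30EI) = 27830/EI
  δ_0 = 56979/EI
Flexibility coefficient — unit upward force at B: δ_{BB} = L³/(3EI) = 857.1/EI.
The prop prevents deflection at B: R_B = δ_0/δ_{BB} = 56979/857.1 = 66.48 kip.
Moment equilibrium about A: M_A = Σ(load moments about A) − R_B·L = 1637 − 66.48×13.7 = 726.6 kip·ft.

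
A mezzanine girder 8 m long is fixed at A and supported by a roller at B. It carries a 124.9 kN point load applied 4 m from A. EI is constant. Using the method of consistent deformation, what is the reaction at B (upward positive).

R_B = 39.03 kN

Remove the prop at B; the released (primary) structure is a cantilever built in at A.
Free-end deflection of the primary structure under the applied loading (downward +):
  point load 124.9 at a = 4: Pa²(3L − a)/(6EI) = 6661/EI
Flexibility coefficient — unit upward force at B: δ_{BB} = L³/(3EI) = 170.7/EI.
Compatibility at B: δ_0 − R_B·δ_{BB} = 0, so R_B = 6661/170.7 = 39.03 kN.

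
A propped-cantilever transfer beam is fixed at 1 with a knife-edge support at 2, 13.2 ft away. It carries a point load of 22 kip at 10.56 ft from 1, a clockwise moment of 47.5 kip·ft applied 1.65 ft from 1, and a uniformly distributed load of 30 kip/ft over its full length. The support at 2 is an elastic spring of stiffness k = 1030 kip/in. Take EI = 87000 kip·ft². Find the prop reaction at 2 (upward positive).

Remove the prop at 2; the released (primary) structure is a cantilever built in at 1.
Free-end deflection of the primary structure under the applied loading (downward +):
  point load 22 at a = 10.56: Pa²(3L − a)/(6EI) = 11874/EI
  clockwise couple 47.5 at a = 1.65: M₀a(2L − a)/(2EI) = 969.9/EI
  UDL 30: wL⁴/(8EI) = 113848/EI
  δ_0 = 126692/EI
Flexibility coefficient — unit upward force at 2: δ_{22} = L³/(3EI) = 766.7/EI.
With EI = 87000 kip·ft²: δ_0 = 1.4562 ft and δ_{22} = 0.008812 ft/kip.
Compatibility — the spring shortens by R_2/k under the reaction it provides: δ_0 − R_2·δ_{22} = R_2/k. With 1/k = 1/(1030×12) ft/kip = 0.000081 ft/kip, R_2 = δ_0 / (δ_{22} + 1/k) = 1.4562 / (0.008812 + 0.000081) = 163.7 kip.

R_2 = 163.7 kip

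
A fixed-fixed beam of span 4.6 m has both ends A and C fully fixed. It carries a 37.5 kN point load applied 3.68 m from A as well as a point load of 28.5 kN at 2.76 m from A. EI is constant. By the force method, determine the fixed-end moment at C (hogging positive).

Take the two fixed-end moments M_A, M_C as redundants; the released structure is the simple span AC.
End rotations of the released simple span under the applied load (×1/EI):
  at A: point load 37.5 at a = 3.68: Pab(L + b)/(6LEI) = 25.39/EI
  at C: point load 37.5 at a = 3.68: Pab(L + a)/(6LEI) = 38.09/EI
  at A: point load 28.5 at a = 2.76: Pab(L + b)/(6LEI) = 33.77/EI
  at C: point load 28.5 at a = 2.76: Pab(L + a)/(6LEI) = 38.6/EI
  θ_A0 = 59.16/EI,  θ_C0 = 76.68/EI
Flexibility coefficients: a unit moment at one end gives L/(3EI) there and L/(6EI) at the far end, so f₁₁ = f₂₂ = 1.533/EI and f₁₂ = f₂₁ = 0.7667/EI.
Compatibility — zero rotation at each built-in end:
  1.533 M_A + 0.7667 M_C = 59.16
  0.7667 M_A + 1.533 M_C = 76.68
Solving the pair gives M_A = 18.11 kN·m and M_C = 40.96 kN·m (hogging).

M_C = 40.96 kN·m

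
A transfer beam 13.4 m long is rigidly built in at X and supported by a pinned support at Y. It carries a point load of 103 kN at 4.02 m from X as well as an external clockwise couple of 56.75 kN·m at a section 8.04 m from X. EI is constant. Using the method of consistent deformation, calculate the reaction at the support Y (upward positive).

R_Y = 17.85 kN

Remove the prop at Y; the released (primary) structure is a cantilever built in at X.
Deflection at Y on the released cantilever, summing each load's contribution:
  point load 103 at a = 4.02: Pa²(3L − a)/(6EI) = 10037/EI
  clockwise couple 56.75 at a = 8.04: M₀a(2L − a)/(2EI) = 4280/EI
  δ_0 = 14317/EI
Flexibility coefficient — unit upward force at Y: δ_{YY} = L³/(3EI) = 802/EI.
Compatibility at Y: δ_0 − R_Y·δ_{YY} = 0, so R_Y = 14317/802 = 17.85 kN.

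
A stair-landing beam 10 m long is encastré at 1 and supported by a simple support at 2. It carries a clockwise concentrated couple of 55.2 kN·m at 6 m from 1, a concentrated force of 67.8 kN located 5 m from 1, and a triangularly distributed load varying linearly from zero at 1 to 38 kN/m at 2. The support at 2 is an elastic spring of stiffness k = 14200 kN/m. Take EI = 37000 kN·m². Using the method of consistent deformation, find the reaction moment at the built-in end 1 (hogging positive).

Take the reaction at 2 as the redundant and release it; the primary structure is a cantilever fixed at 1.
Downward deflection at the released point 2 due to the loads:
  clockwise couple 55.2 at a = 6: M₀a(2L − a)/(2EI) = 2318/EI
  point load 67.8 at a = 5: Pa²(3L − a)/(6EI) = 7062/EI
  triangular load, peak 38 at the free end: 11w₀L⁴/(120EI) = 34833/EI
  δ_0 = 44214/EI
Tip deflection under a unit load at 2: L³/(3EI) = 333.3/EI.
With EI = 37000 kN·m²: δ_0 = 1.195 m and δ_{22} = 0.009009 m/kN.
Compatibility — the spring shortens by R_2/k under the reaction it provides: δ_0 − R_2·δ_{22} = R_2/k. With 1/k = 0.00007 m/kN, R_2 = δ_0 / (δ_{22} + 1/k) = 1.195 / (0.009009 + 0.00007) = 131.6 kN.
Moment equilibrium about 1: M_1 = Σ(load moments about 1) − R_2·L = 1661 − 131.6×10 = 344.7 kN·m.

M_1 = 344.7 kN·m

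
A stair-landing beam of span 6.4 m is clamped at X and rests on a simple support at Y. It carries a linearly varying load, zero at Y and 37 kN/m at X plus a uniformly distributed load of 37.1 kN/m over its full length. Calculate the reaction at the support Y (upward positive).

R_Y = 112.7 kN

Release the roller at Y. Primary structure: cantilever fixed at X.
Free-end deflection of the primary structure under the applied loading (downward +):
  triangular load, peak 37 at the fixed end: w₀L⁴/(30EI) = 2069/EI
  UDL 37.1: wL⁴/(8EI) = 7780/EI
  δ_0 = 9850/EI
Flexibility coefficient — unit upward force at Y: δ_{YY} = L³/(3EI) = 87.38/EI.
Compatibility at Y: δ_0 − R_Y·δ_{YY} = 0, so R_Y = 9850/87.38 = 112.7 kN.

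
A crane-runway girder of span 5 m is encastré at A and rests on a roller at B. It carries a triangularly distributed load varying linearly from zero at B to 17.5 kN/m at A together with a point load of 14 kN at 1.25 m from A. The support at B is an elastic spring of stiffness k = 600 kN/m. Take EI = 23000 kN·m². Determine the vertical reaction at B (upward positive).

Take the reaction at B as the redundant and release it; the primary structure is a cantilever fixed at A.
Free-end deflection of the primary structure under the applied loading (downward +):
  triangular load, peak 17.5 at the fixed end: w₀L⁴/(30EI) = 364.6/EI
  point load 14 at a = 1.25: Pa²(3L − a)/(6EI) = 50.13/EI
  δ_0 = 414.7/EI
Tip deflection under a unit load at B: L³/(3EI) = 41.67/EI.
With EI = 23000 kN·m²: δ_0 = 0.018031 m and δ_{BB} = 0.001812 m/kN.
Compatibility — the spring shortens by R_B/k under the reaction it provides: δ_0 − R_B·δ_{BB} = R_B/k. With 1/k = 0.001667 m/kN, R_B = δ_0 / (δ_{BB} + 1/k) = 0.018031 / (0.001812 + 0.001667) = 5.184 kN.

R_B = 5.184 kN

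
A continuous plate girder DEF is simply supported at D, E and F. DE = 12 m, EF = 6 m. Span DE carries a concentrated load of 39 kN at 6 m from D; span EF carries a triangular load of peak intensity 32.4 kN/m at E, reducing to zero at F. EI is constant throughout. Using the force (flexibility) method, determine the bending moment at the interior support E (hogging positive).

M_E = 84.42 kN·m

Take M_E as the redundant. Released structure: two simple spans DE and EF with a hinge at E.
Rotations at E on the released spans (each span's end-slope, ×1/EI):
  span DE: point load 39 at a = 6: Pab(L + a)/(6LEI) = 351/EI
  span EF: triangular load, peak 32.4: w₀L³/(45EI) = 155.5/EI
  relative rotation θ_0 = (351 + 155.5)/EI = 506.5/EI
A unit hogging moment at E produces rotation L₁/(3EI) + L₂/(3EI) = 6/EI.
Compatibility: M_E·(L₁+L₂)/(3EI) = θ_0, giving M_E = 84.42 kN·m (hogging).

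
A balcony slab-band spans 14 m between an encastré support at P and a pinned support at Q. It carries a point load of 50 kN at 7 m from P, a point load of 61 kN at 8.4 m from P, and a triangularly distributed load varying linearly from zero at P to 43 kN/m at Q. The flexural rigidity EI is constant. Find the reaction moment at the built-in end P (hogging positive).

Choose R_Q as the redundant. The primary structure is the cantilever fixed at P.
Free-end deflection of the primary structure under the applied loading (downward +):
  point load 50 at a = 7: Pa²(3L − a)/(6EI) = 14292/EI
  point load 61 at a = 8.4: Pa²(3L − a)/(6EI) = 24103/EI
  triangular load, peak 43 at the free end: 11w₀L⁴/(120EI) = 151423/EI
  δ_0 = 189818/EI
Tip deflection under a unit load at Q: L³/(3EI) = 914.7/EI.
The prop prevents deflection at Q: R_Q = δ_0/δ_{QQ} = 189818/914.7 = 207.5 kN.
Moment equilibrium about P: M_P = Σ(load moments about P) − R_Q·L = 3672 − 207.5×14 = 766.4 kN·m.

M_P = 766.4 kN·m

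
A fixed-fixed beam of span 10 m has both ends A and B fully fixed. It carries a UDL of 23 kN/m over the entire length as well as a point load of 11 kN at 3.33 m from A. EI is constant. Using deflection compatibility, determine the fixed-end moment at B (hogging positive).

M_B = 199.8 kN·m

Release both end moments; the primary structure is a simply-supported span AB with redundants M_A and M_B.
Simple-span end rotations at A and B under the given loads:
  at A: UDL 23: wL³/(24EI) = 958.3/EI
  at B: UDL 23: wL³/(24EI) = 958.3/EI
  at A: point load 11 at a = 3.33: Pab(L + b)/(6LEI) = 67.88/EI
  at B: point load 11 at a = 3.33: Pab(L + a)/(6LEI) = 54.28/EI
  θ_A0 = 1026/EI,  θ_B0 = 1013/EI
Flexibility coefficients: a unit moment at one end gives L/(3EI) there and L/(6EI) at the far end, so f₁₁ = f₂₂ = 3.333/EI and f₁₂ = f₂₁ = 1.667/EI.
Compatibility — zero rotation at each built-in end:
  3.333 M_A + 1.667 M_B = 1026
  1.667 M_A + 3.333 M_B = 1013
Solving the pair gives M_A = 208 kN·m and M_B = 199.8 kN·m (hogging).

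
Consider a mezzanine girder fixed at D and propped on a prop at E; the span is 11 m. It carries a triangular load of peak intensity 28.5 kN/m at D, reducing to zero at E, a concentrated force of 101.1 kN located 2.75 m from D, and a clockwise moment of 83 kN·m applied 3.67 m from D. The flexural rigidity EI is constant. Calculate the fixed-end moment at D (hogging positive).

Release the roller at E. Primary structure: cantilever fixed at D.
Downward deflection at the released point E due to the loads:
  triangular load, peak 28.5 at the fixed end: w₀L⁴/(30EI) = 13909/EI
  point load 101.1 at a = 2.75: Pa²(3L − a)/(6EI) = 3855/EI
  clockwise couple 83 at a = 3.67: M₀a(2L − a)/(2EI) = 2792/EI
  δ_0 = 20555/EI
Flexibility coefficient — unit upward force at E: δ_{EE} = L³/(3EI) = 443.7/EI.
The prop prevents deflection at E: R_E = δ_0/δ_{EE} = 20555/443.7 = 46.33 kN.
Moment equilibrium about D: M_D = Σ(load moments about D) − R_E·L = 935.8 − 46.33×11 = 426.1 kN·m.

M_D = 426.1 kN·m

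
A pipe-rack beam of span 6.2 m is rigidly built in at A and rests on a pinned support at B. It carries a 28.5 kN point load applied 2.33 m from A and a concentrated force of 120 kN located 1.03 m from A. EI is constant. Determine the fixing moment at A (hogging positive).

M_A = 128.2 kN·m

Take the reaction at B as the redundant and release it; the primary structure is a cantilever fixed at A.
Primary-structure tip deflection at B by superposition:
  point load 28.5 at a = 2.33: Pa²(3L − a)/(6EI) = 419.6/EI
  point load 120 at a = 1.03: Pa²(3L − a)/(6EI) = 372.8/EI
  δ_0 = 792.4/EI
Tip deflection under a unit load at B: L³/(3EI) = 79.44/EI.
The prop prevents deflection at B: R_B = δ_0/δ_{BB} = 792.4/79.44 = 9.974 kN.
Moment equilibrium about A: M_A = Σ(load moments about A) − R_B·L = 190 − 9.974×6.2 = 128.2 kN·m.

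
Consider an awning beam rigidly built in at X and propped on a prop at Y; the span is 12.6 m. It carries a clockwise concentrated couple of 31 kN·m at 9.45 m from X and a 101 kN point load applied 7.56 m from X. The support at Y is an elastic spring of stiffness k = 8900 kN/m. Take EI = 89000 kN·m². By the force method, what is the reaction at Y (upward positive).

Take the reaction at Y as the redundant and release it; the primary structure is a cantilever fixed at X.
Primary-structure tip deflection at Y by superposition:
  clockwise couple 31 at a = 9.45: M₀a(2L − a)/(2EI) = 2307/EI
  point load 101 at a = 7.56: Pa²(3L − a)/(6EI) = 29093/EI
  δ_0 = 31400/EI
Tip deflection under a unit load at Y: L³/(3EI) = 666.8/EI.
With EI = 89000 kN·m²: δ_0 = 0.35281 m and δ_{YY} = 0.007492 m/kN.
Compatibility — the spring shortens by R_Y/k under the reaction it provides: δ_0 − R_Y·δ_{YY} = R_Y/k. With 1/k = 0.000112 m/kN, R_Y = δ_0 / (δ_{YY} + 1/k) = 0.35281 / (0.007492 + 0.000112) = 46.4 kN.

R_Y = 46.4 kN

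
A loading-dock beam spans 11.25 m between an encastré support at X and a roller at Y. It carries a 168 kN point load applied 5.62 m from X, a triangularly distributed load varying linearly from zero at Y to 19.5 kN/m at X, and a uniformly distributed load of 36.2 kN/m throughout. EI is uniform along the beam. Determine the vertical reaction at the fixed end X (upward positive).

R_X = 457.9 kN

Take the reaction at Y as the redundant and release it; the primary structure is a cantilever fixed at X.
Primary-structure tip deflection at Y by superposition:
  point load 168 at a = 5.62: Pa²(3L − a)/(6EI) = 24877/EI
  triangular load, peak 19.5 at the fixed end: w₀L⁴/(30EI) = 10412/EI
  UDL 36.2: wL⁴/(8EI) = 72482/EI
  δ_0 = 107771/EI
Flexibility coefficient — unit upward force at Y: δ_{YY} = L³/(3EI) = 474.6/EI.
Compatibility at Y: δ_0 − R_Y·δ_{YY} = 0, so R_Y = 107771/474.6 = 227.1 kN.
Vertical equilibrium: R_X = ΣP − R_Y = 684.9 − 227.1 = 457.9 kN.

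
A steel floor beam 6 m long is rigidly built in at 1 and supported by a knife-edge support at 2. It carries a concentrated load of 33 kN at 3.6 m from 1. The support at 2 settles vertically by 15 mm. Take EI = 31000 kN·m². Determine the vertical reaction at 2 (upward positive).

Remove the prop at 2; the released (primary) structure is a cantilever built in at 1.
Free-end deflection of the primary structure under the applied loading (downward +):
  point load 33 at a = 3.6: Pa²(3L − a)/(6EI) = 1026/EI
Tip deflection under a unit load at 2: L³/(3EI) = 72/EI.
With EI = 31000 kN·m²: δ_0 = 0.033111 m and δ_{22} = 0.002323 m/kN.
Compatibility — the beam at 2 must follow the support down by 0.015 m: δ_0 − R_2·δ_{22} = 0.015, so R_2 = (0.033111 − 0.015)/0.002323 = 7.798 kN.

R_2 = 7.798 kN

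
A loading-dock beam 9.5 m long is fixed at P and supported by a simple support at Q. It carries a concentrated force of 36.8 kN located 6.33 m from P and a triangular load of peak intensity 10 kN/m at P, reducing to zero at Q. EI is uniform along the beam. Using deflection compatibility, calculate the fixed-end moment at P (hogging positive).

M_P = 112 kN·m

Take the reaction at Q as the redundant and release it; the primary structure is a cantilever fixed at P.
Downward deflection at the released point Q due to the loads:
  point load 36.8 at a = 6.33: Pa²(3L − a)/(6EI) = 5448/EI
  triangular load, peak 10 at the fixed end: w₀L⁴/(30EI) = 2715/EI
  δ_0 = 8163/EI
Tip deflection under a unit load at Q: L³/(3EI) = 285.8/EI.
Compatibility at Q: δ_0 − R_Q·δ_{QQ} = 0, so R_Q = 8163/285.8 = 28.56 kN.
Moment equilibrium about P: M_P = Σ(load moments about P) − R_Q·L = 383.4 − 28.56×9.5 = 112 kN·m.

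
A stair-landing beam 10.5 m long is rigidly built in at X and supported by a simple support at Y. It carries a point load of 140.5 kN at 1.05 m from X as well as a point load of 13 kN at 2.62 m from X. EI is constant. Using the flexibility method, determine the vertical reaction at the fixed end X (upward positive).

Release the roller at Y. Primary structure: cantilever fixed at X.
Deflection at Y on the released cantilever, summing each load's contribution:
  point load 140.5 at a = 1.05: Pa²(3L − a)/(6EI) = 786.1/EI
  point load 13 at a = 2.62: Pa²(3L − a)/(6EI) = 429.5/EI
  δ_0 = 1216/EI
Flexibility coefficient — unit upward force at Y: δ_{YY} = L³/(3EI) = 385.9/EI.
The prop prevents deflection at Y: R_Y = δ_0/δ_{YY} = 1216/385.9 = 3.15 kN.
Vertical equilibrium: R_X = ΣP − R_Y = 153.5 − 3.15 = 150.3 kN.

R_X = 150.3 kN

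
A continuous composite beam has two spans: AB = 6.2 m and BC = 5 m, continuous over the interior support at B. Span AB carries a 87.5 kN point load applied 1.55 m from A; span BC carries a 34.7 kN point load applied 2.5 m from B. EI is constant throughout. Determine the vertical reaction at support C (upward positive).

R_C = 7.407 kN

Release continuity at B by inserting a hinge; the redundant is the internal moment M_B. The primary structure is two simply-supported spans AB and BC.
Discontinuity in slope at B on the released structure — sum the simple-span end rotations:
  span AB: point load 87.5 at a = 1.55: Pab(L + a)/(6LEI) = 131.4/EI
  span BC: point load 34.7 at a = 2.5: Pab(L + b)/(6LEI) = 54.22/EI
  relative rotation θ_0 = (131.4 + 54.22)/EI = 185.6/EI
A unit hogging moment at B produces rotation L₁/(3EI) + L₂/(3EI) = 3.733/EI.
Slope continuity at B: θ_0 = M_B·3.733/EI, so M_B = 185.6/3.733 = 49.72 kN·m (hogging).
Span BC, ΣM about C: R_B^{BC}·5 = 86.75 + 49.72, so R_B^{BC} = 27.29 kN and R_C = 34.7 − 27.29 = 7.407 kN.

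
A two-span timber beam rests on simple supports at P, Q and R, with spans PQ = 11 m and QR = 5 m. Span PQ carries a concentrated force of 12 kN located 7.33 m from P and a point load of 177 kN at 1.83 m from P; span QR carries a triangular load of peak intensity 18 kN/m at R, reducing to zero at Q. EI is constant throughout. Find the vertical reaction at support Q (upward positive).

Take M_Q as the redundant. Released structure: two simple spans PQ and QR with a hinge at Q.
Discontinuity in slope at Q on the released structure — sum the simple-span end rotations:
  span PQ: point load 12 at a = 7.33: Pab(L + a)/(6LEI) = 89.65/EI
  span PQ: point load 177 at a = 1.83: Pab(L + a)/(6LEI) = 577.4/EI
  span QR: triangular load, peak 18: 7w₀L³/(360EI) = 43.75/EI
  relative rotation θ_0 = (667.1 + 43.75)/EI = 710.8/EI
A unit hogging moment at Q produces rotation L₁/(3EI) + L₂/(3EI) = 5.333/EI.
Slope continuity at Q: θ_0 = M_Q·5.333/EI, so M_Q = 710.8/5.333 = 133.3 kN·m (hogging).
Span PQ, ΣM about P with M_Q applied at Q: R_Q^{PQ}·11 = 411.9 + 133.3, so R_Q^{PQ} = 49.56 kN and R_P = 189 − 49.56 = 139.4 kN.
Span QR, ΣM about R: R_Q^{QR}·5 = 75 + 133.3, so R_Q^{QR} = 41.66 kN and R_R = 45 − 41.66 = 3.345 kN.
R_Q = 49.56 + 41.66 = 91.21 kN.

R_Q = 91.21 kN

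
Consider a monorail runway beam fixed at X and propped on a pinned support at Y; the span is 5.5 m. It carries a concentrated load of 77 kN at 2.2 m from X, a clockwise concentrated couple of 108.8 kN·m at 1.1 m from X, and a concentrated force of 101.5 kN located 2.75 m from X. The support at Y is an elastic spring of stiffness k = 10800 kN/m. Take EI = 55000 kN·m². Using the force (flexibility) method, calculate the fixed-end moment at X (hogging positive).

Release the roller at Y. Primary structure: cantilever fixed at X.
Deflection at Y on the released cantilever, summing each load's contribution:
  point load 77 at a = 2.2: Pa²(3L − a)/(6EI) = 888.2/EI
  clockwise couple 108.8 at a = 1.1: M₀a(2L − a)/(2EI) = 592.4/EI
  point load 101.5 at a = 2.75: Pa²(3L − a)/(6EI) = 1759/EI
  δ_0 = 3240/EI
Tip deflection under a unit load at Y: L³/(3EI) = 55.46/EI.
With EI = 55000 kN·m²: δ_0 = 0.058904 m and δ_{YY} = 0.001008 m/kN.
Compatibility — the spring shortens by R_Y/k under the reaction it provides: δ_0 − R_Y·δ_{YY} = R_Y/k. With 1/k = 0.000093 m/kN, R_Y = δ_0 / (δ_{YY} + 1/k) = 0.058904 / (0.001008 + 0.000093) = 53.5 kN.
Moment equilibrium about X: M_X = Σ(load moments about X) − R_Y·L = 557.3 − 53.5×5.5 = 263.1 kN·m.

M_X = 263.1 kN·m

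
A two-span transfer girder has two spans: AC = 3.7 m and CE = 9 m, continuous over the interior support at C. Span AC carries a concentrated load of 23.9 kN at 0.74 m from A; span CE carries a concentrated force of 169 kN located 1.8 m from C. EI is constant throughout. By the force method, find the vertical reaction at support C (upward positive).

R_C = 200.1 kN

Insert a hinge at C; M_C is the redundant, and each span becomes simply supported.
Discontinuity in slope at C on the released structure — sum the simple-span end rotations:
  span AC: point load 23.9 at a = 0.74: Pab(L + a)/(6LEI) = 10.47/EI
  span CE: point load 169 at a = 1.8: Pab(L + b)/(6LEI) = 657.1/EI
  relative rotation θ_0 = (10.47 + 657.1)/EI = 667.5/EI
A unit hogging moment at C produces rotation L₁/(3EI) + L₂/(3EI) = 4.233/EI.
Slope continuity at C: θ_0 = M_C·4.233/EI, so M_C = 667.5/4.233 = 157.7 kN·m (hogging).
Span AC, ΣM about A with M_C applied at C: R_C^{AC}·3.7 = 17.69 + 157.7, so R_C^{AC} = 47.4 kN and R_A = 23.9 − 47.4 = -23.5 kN.
Span CE, ΣM about E: R_C^{CE}·9 = 1217 + 157.7, so R_C^{CE} = 152.7 kN and R_E = 169 − 152.7 = 16.28 kN.
R_C = 47.4 + 152.7 = 200.1 kN.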